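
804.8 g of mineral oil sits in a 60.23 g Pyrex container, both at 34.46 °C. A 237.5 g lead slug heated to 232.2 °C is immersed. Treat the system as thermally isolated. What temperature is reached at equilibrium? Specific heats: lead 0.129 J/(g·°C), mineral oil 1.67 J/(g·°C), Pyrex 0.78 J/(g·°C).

T_f ≈ 38.7 °C

With ΣQ=0 the equilibrium temperature is the m·c-weighted mean:
T_f = (30.64*232.2 + 1344*34.46 + 46.98*34.46) / (30.64 + 1344 + 46.98)
    = 55048 / 1421.6 ≈ 38.72 °C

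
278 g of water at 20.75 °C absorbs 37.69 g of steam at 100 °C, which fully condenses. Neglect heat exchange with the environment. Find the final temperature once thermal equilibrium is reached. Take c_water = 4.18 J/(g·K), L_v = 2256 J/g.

T_f ≈ 94.6 °C

Setting the total heat transfer to zero:
condense steam: −37.69·2256 = −85029; condensate cools 100→T: 37.69·4.18·(T − 100) = 157.54(T − 100); water warms: 278·4.18·(T − 20.75) = 1162(T − 20.75)
1319.6 T = 85029 + 15754 + 24112 = 124895
T ≈ 94.65 °C, under the boiling point, so the assumption holds.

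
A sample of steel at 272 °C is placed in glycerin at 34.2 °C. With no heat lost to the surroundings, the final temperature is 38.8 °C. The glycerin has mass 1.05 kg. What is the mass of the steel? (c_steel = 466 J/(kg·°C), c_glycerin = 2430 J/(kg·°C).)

m ≈ 0.108 kg

Heat gained plus heat lost sum to zero:
m·466·(38.8 − 272) + 1.05·2430·(38.8 − 34.2) = 0
-108671 m = -11737
m = -11737/-108671 ≈ 0.108 kg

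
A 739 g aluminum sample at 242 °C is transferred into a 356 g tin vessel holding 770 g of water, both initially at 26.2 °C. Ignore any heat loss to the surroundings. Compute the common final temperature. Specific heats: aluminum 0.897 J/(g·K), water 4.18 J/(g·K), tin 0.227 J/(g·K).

Heat gained plus heat lost sum to zero:
739*0.897*(T − 242) + 770*4.18*(T − 26.2) + 356*0.227*(T − 26.2) = 0
(662.88 + 3218.6 + 80.81) T = 662.88*242 + 3218.6*26.2 + 80.81*26.2
T = 246862/3962.3 ≈ 62.30 °C

T_f ≈ 62.3 °C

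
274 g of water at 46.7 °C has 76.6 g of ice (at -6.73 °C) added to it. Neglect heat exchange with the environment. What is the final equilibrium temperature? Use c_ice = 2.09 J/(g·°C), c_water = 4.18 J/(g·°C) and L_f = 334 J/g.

Net heat exchanged in the isolated system is zero:
ice -6.73→0 °C: 76.6·2.09·6.73 = 1077.4; fusion: m_ice L_f = 76.6·334 = 25584; warm the meltwater: 320.19 T; water cools: 274·4.18·(T − 46.7) = 1145.3(T − 46.7)
1465.5 T = 53486 − 26662 = 26825
T ≈ 18.30 °C — above 0 °C, consistent with complete melting.

T_f ≈ 18.3 °C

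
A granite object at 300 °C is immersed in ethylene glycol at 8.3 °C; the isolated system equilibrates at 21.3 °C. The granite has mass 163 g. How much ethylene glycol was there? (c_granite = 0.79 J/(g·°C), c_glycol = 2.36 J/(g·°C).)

Heat lost by the granite = heat gained by the glycol:
163×0.79×(300 − 21.3) = m×2.36×(21.3 − 8.3)
30.68 m = 35888  ⇒  m ≈ 1170 g

m ≈ 1170 g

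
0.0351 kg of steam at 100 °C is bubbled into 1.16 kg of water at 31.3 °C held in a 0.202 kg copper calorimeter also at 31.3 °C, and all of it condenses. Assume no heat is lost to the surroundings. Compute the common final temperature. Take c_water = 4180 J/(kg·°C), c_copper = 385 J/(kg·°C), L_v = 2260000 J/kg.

T_f ≈ 48.9 °C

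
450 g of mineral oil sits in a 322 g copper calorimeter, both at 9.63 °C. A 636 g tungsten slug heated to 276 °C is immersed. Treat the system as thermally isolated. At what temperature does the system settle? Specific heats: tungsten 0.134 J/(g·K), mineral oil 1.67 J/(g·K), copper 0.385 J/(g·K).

Let T be the final temperature. ΣQ_i = 0:
636·0.134·(T − 276) + 450·1.67·(T − 9.63) + 322·0.385·(T − 9.63) = 0
85.22(T − 276) + 751.5(T − 9.63) + 123.97(T − 9.63) = 0
(85.22 + 751.5 + 123.97) T = 85.22·276 + 751.5·9.63 + 123.97·9.63
T ≈ 33.26 °C

T_f ≈ 33.3 °C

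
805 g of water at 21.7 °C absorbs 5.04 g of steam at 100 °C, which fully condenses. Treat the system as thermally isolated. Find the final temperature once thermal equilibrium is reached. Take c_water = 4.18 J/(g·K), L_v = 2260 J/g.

Heat gained plus heat lost sum to zero:
condense steam: −5.04×2260 = −11390
  condensed water 100 °C→T: 21.07(T − 100)
  water warms: 805×4.18×(T − 21.7) = 3364.9(T − 21.7)
3386 T = 11390 + 2106.7 + 73018 = 86515
T ≈ 25.55 °C (< 100 °C, so full condensation is consistent).

T_f ≈ 25.6 °C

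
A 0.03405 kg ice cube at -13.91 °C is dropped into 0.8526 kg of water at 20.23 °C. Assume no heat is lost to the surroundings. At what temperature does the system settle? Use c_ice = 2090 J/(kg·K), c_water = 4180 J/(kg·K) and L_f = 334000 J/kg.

Conservation of energy gives ΣQ = 0:
ice -13.91→0 °C: 0.03405·2090·13.91 = 989.9
  fusion: m_ice L_f = 0.03405·334000 = 11373
  warm the meltwater: 142.33 T
  water cools: 0.8526·4180·(T − 20.23) = 3563.9(T − 20.23)
3706.2 T = 72097 − 12363 = 59734
T ≈ 16.12 °C — above 0 °C, consistent with complete melting.

T_f ≈ 16.1 °C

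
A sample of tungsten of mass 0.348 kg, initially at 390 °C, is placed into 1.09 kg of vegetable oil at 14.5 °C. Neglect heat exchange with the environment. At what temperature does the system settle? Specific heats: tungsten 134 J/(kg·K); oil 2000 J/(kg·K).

Heat gained plus heat lost sum to zero:
0.348×134×(T − 390) + 1.09×2000×(T − 14.5) = 0
46.63(T − 390) + 2180(T − 14.5) = 0
2226.6 T = 49796
T ≈ 22.36 °C

T_f ≈ 22.4 °C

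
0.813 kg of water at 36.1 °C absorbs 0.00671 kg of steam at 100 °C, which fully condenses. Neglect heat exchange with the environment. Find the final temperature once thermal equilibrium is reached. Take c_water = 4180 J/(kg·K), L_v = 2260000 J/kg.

T_f ≈ 41.0 °C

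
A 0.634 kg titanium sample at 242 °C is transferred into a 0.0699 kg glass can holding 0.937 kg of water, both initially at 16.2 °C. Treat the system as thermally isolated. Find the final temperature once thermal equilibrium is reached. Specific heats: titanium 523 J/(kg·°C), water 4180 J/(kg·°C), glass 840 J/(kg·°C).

T_f ≈ 33.6 °C

T_f is the heat-capacity-weighted average of the initial temperatures:
T_f = (331.58·242 + 3916.7·16.2 + 58.72·16.2) / (331.58 + 3916.7 + 58.72)
    = 144644 / 4307 ≈ 33.58 °C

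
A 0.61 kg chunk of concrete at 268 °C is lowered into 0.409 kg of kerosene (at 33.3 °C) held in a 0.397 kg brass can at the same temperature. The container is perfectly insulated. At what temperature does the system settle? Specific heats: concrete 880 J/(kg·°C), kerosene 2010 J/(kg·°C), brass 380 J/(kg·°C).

T_f ≈ 116.7 °C

Taking heat into each body as positive, Σ m c ΔT = 0:
0.61*880*(T − 268) + 0.409*2010*(T − 33.3) + 0.397*380*(T − 33.3) = 0
1509.8 T = 176262
T ≈ 116.75 °C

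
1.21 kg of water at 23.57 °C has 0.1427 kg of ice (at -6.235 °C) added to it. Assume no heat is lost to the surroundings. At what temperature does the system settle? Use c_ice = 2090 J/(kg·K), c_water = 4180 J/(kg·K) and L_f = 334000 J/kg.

T_f ≈ 12.3 °C

Energy balance with sensible and latent terms:
warm ice to 0 °C: 0.1427×2090×(0 − (-6.235)) = 1859.5; melt ice: 0.1427×334000 = 47662; meltwater 0→T: 0.1427×4180×T = 596.49 T; water cools: 1.21×4180×(T − 23.57) = 5057.8(T − 23.57)
5654.3 T = 119212 − 49521 = 69691
T ≈ 12.33 °C (positive, so assuming full melt was valid).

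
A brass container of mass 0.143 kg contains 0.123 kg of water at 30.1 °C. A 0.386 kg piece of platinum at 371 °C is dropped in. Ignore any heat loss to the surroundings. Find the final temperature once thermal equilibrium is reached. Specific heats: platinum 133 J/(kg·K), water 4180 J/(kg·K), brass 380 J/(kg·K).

With ΣQ=0 the equilibrium temperature is the m·c-weighted mean:
T_f = (51.34·371 + 514.14·30.1 + 54.34·30.1) / (51.34 + 514.14 + 54.34)
    = 36158 / 619.82 ≈ 58.34 °C

T_f ≈ 58.3 °C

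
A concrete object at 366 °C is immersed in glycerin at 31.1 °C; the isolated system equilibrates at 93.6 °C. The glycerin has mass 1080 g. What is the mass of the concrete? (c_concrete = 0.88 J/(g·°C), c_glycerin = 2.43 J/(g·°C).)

m ≈ 684 g

|Q_concrete| = |Q_glycerin|:
m×0.88×(366 − 93.6) = 1080×2.43×(93.6 − 31.1)
239.71 m = 164025  ⇒  m ≈ 684.3 g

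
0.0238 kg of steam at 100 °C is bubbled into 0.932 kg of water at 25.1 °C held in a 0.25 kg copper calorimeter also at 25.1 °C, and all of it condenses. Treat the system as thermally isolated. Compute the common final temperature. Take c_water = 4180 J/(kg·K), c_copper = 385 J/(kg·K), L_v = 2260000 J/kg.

T_f ≈ 40.1 °C

Conservation of energy gives ΣQ = 0:
latent heat released on condensation: 0.0238×2260000 = 53788
  condensate cools 100→T: 0.0238×4180×(T − 100) = 99.48(T − 100)
  water warms: 0.932×4180×(T − 25.1) = 3895.8(T − 25.1)
  cup: 96.25(T − 25.1)
4091.5 T = 53788 + 9948.4 + 100199 = 163936
T ≈ 40.07 °C (< 100 °C, so full condensation is consistent).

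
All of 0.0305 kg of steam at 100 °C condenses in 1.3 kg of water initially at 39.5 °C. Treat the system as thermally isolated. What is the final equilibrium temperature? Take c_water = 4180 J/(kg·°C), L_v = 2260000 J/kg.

Energy conservation, ΣQ = 0:
latent heat released on condensation: 0.0305×2260000 = 68930; condensate cools 100→T: 0.0305×4180×(T − 100) = 127.49(T − 100); water warms: 1.3×4180×(T − 39.5) = 5434(T − 39.5)
5561.5 T = 68930 + 12749 + 214643 = 296322
T ≈ 53.28 °C — below 100 °C, confirming all the steam condensed.

T_f ≈ 53.3 °C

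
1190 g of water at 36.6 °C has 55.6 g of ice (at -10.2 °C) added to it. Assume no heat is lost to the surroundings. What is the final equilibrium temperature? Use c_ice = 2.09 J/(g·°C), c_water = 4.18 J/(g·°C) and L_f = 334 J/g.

T_f ≈ 31.2 °C

Conservation of energy gives ΣQ = 0:
ice -10.2→0 °C: 55.6×2.09×10.2 = 1185.3; melt ice: 55.6×334 = 18570; warm the meltwater: 232.41 T; water cools: 1190×4.18×(T − 36.6) = 4974.2(T − 36.6)
5206.6 T = 182056 − 19756 = 162300
T ≈ 31.17 °C — above 0 °C, consistent with complete melting.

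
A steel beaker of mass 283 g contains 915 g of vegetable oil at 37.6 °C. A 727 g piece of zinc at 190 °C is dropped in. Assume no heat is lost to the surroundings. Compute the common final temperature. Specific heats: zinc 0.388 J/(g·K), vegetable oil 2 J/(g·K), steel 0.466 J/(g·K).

T_f ≈ 56.8 °C

T_f = Σ m_i c_i T_i / Σ m_i c_i:
T_f = (282.08*190 + 1830*37.6 + 131.88*37.6) / (282.08 + 1830 + 131.88)
    = 127361 / 2244 ≈ 56.76 °C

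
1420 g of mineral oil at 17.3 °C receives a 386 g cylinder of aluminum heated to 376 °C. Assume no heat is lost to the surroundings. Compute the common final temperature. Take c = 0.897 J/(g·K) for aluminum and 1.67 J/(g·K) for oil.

T_f ≈ 63.0 °C

Net heat exchanged in the isolated system is zero:
386*0.897*(T − 376) + 1420*1.67*(T − 17.3) = 0
346.24(T − 376) + 2371.4(T − 17.3) = 0
2717.6 T = 171212
T = 171212/2717.6 ≈ 63.00 °C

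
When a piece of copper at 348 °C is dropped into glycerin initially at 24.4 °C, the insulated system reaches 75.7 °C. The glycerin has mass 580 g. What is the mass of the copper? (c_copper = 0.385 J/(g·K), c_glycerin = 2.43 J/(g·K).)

m ≈ 690 g

Taking heat into each body as positive, Σ m c ΔT = 0:
m×0.385×(75.7 − 348) + 580×2.43×(75.7 − 24.4) = 0
-104.84 m = -72302
m = -72302/-104.84 ≈ 689.7 g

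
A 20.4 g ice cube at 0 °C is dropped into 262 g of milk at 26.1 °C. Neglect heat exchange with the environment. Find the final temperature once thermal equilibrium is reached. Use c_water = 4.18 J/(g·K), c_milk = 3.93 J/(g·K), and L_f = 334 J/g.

T_f ≈ 18.0 °C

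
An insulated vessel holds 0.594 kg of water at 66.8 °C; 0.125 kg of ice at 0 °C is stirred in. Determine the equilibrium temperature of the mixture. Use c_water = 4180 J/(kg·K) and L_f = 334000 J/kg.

T_f ≈ 41.3 °C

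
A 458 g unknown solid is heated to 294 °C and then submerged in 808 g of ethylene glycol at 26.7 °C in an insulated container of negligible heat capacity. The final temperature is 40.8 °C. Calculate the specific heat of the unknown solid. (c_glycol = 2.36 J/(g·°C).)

c ≈ 0.232 J/(g·°C)

Conservation of energy gives ΣQ = 0:
458·c·(40.8 − 294) + 808·2.36·(40.8 − 26.7) = 0
-115966 c = -26887
c = -26887/-115966 ≈ 0.2319 J/(g·°C)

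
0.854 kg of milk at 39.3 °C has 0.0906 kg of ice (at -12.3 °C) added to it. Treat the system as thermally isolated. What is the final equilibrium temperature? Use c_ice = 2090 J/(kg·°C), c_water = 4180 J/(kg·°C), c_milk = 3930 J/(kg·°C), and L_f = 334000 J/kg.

T_f ≈ 26.6 °C

Energy conservation, ΣQ = 0:
ice -12.3→0 °C: 0.0906×2090×12.3 = 2329.1; latent heat to melt: 0.0906×334000 = 30260; meltwater 0→T: 0.0906×4180×T = 378.71 T; milk cools: 0.854×3930×(T − 39.3) = 3356.2(T − 39.3)
3734.9 T = 131899 − 32589 = 99310
T ≈ 26.59 °C — above 0 °C, consistent with complete melting.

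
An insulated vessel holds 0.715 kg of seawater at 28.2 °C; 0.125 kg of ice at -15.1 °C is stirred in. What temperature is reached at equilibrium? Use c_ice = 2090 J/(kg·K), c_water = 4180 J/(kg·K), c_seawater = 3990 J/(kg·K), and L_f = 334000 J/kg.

Energy conservation, ΣQ = 0:
warm ice to 0 °C: 0.125×2090×(0 − (-15.1)) = 3944.9; fusion: m_ice L_f = 0.125×334000 = 41750; meltwater 0→T: 0.125×4180×T = 522.5 T; seawater: 2852.8(T − 28.2)
3375.3 T = 80450 − 45695 = 34755
T ≈ 10.30 °C — above 0 °C, consistent with complete melting.

T_f ≈ 10.3 °C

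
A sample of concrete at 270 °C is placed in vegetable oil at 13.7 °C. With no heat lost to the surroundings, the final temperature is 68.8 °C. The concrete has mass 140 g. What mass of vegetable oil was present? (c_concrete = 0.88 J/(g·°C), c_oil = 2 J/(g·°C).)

m ≈ 225 g

Heat lost by the concrete = heat gained by the oil:
140·0.88·(270 − 68.8) = m·2·(68.8 − 13.7)
110.2 m = 24788  ⇒  m ≈ 224.9 g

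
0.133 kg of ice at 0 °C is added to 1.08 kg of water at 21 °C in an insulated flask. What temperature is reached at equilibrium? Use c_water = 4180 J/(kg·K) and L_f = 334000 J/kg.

T_f ≈ 9.9 °C

Heat gained plus heat lost sum to zero:
fusion: m_ice L_f = 0.133·334000 = 44422; warm the meltwater: 555.94 T; water cools: 1.08·4180·(T − 21) = 4514.4(T − 21)
5070.3 T = 94802 − 44422 = 50380
T ≈ 9.94 °C (positive, so assuming full melt was valid).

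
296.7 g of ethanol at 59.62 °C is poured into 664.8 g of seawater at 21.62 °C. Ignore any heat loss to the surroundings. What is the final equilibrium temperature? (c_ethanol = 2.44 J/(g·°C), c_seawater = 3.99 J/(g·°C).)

T_f = Σ m_i c_i T_i / Σ m_i c_i:
T_f = (723.95*59.62 + 2652.6*21.62) / (723.95 + 2652.6)
    = 100510 / 3376.5 ≈ 29.77 °C

T_f ≈ 29.8 °C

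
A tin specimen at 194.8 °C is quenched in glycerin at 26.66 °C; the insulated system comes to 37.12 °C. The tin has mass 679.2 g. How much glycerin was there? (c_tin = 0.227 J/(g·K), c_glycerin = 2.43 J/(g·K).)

Conservation of energy gives ΣQ = 0:
679.2×0.227×(37.12 − 194.8) + m×2.43×(37.12 − 26.66) = 0
25.42 m = 24311
m = 24311/25.42 ≈ 956.4 g

m ≈ 956 g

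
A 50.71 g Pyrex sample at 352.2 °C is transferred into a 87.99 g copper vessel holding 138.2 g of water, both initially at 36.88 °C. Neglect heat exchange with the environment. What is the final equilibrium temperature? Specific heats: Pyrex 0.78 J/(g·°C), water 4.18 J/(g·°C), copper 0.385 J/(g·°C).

T_f ≈ 56.0 °C

Energy conservation, ΣQ = 0:
50.71×0.78×(T − 352.2) + 138.2×4.18×(T − 36.88) + 87.99×0.385×(T − 36.88) = 0
(39.55 + 577.68 + 33.88) T = 39.55×352.2 + 577.68×36.88 + 33.88×36.88
T = 36485 / 651.11 = 56 °C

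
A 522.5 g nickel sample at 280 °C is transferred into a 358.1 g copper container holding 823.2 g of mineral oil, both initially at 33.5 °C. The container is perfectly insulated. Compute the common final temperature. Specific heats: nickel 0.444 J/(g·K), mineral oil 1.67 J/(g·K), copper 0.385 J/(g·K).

T_f ≈ 66.3 °C

Heat gained plus heat lost sum to zero:
522.5×0.444×(T − 280) + 823.2×1.67×(T − 33.5) + 358.1×0.385×(T − 33.5) = 0
(231.99 + 1374.7 + 137.87) T = 231.99×280 + 1374.7×33.5 + 137.87×33.5
T ≈ 66.28 °C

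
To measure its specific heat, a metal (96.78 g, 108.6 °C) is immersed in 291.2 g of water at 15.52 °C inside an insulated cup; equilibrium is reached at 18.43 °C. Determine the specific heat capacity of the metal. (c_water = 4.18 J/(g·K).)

c ≈ 0.406 J/(g·K)

Conservation of energy gives ΣQ = 0:
96.78·c·(18.43 − 108.6) + 291.2·4.18·(18.43 − 15.52) = 0
-8726.7 c = -3542.1
c = -3542.1/-8726.7 ≈ 0.4059 J/(g·K)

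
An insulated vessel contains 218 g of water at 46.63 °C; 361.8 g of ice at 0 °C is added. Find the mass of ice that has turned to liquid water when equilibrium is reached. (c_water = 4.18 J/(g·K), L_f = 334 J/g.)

Water can give up m c ΔT = 218·4.18·46.63 = 42491 J before reaching 0 °C.
Fully melting the ice requires m_ice L_f = 361.8·334 = 120841 J.
Since 42491 < 120841 J, not all the ice melts; equilibrium is at 0 °C.
m_melt = 42491 / L_f = 127.2 g.

m_melted ≈ 127 g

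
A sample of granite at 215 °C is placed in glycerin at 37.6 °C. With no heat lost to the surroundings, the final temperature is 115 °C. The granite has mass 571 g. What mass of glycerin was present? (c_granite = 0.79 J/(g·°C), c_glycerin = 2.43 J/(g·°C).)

Let T be the final temperature. ΣQ_i = 0:
571·0.79·(115 − 215) + m·2.43·(115 − 37.6) = 0
188.08 m = 45109
m = 45109/188.08 ≈ 239.8 g

m ≈ 240 g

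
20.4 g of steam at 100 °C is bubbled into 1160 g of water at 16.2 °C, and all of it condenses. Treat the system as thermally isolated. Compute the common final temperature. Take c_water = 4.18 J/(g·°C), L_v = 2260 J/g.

Setting the total heat transfer to zero:
steam→water at 100 °C releases m L_v = 20.4×2260 = 46104; condensed water 100 °C→T: 85.27(T − 100); water warms: 1160×4.18×(T − 16.2) = 4848.8(T − 16.2)
4934.1 T = 46104 + 8527.2 + 78551 = 133182
T ≈ 26.99 °C, under the boiling point, so the assumption holds.

T_f ≈ 27.0 °C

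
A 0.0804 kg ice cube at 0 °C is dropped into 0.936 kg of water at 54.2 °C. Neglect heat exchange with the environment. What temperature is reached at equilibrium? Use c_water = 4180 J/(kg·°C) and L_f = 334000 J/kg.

T_f ≈ 43.6 °C

Setting the total heat transfer to zero:
latent heat to melt: 0.0804×334000 = 26854
  warm the meltwater: 336.07 T
  water: 3912.5(T − 54.2)
4248.6 T = 212056 − 26854 = 185203
T ≈ 43.59 °C — above 0 °C, consistent with complete melting.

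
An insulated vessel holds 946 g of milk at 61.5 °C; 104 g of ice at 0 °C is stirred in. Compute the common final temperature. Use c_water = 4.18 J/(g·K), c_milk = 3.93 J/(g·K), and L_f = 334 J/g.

Setting the total heat transfer to zero:
latent heat to melt: 104×334 = 34736
  warm the meltwater: 434.72 T
  milk: 3717.8(T − 61.5)
4152.5 T = 228643 − 34736 = 193907
T ≈ 46.70 °C — above 0 °C, consistent with complete melting.

T_f ≈ 46.7 °C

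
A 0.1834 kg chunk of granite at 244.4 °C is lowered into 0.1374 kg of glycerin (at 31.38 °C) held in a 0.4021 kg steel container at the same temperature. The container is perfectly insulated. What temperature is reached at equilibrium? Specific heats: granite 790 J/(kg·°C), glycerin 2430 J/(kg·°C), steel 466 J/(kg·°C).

Setting the total heat transfer to zero:
0.1834×790×(T − 244.4) + 0.1374×2430×(T − 31.38) + 0.4021×466×(T − 31.38) = 0
144.89(T − 244.4) + 333.88(T − 31.38) + 187.38(T − 31.38) = 0
666.15 T = 51767
T ≈ 77.71 °C

T_f ≈ 77.7 °C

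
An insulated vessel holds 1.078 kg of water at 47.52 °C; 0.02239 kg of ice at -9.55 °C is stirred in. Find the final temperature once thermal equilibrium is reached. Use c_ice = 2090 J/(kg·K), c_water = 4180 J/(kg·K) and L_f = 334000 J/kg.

T_f ≈ 44.8 °C

Taking heat into each body as positive, Σ m c ΔT = 0:
warm ice to 0 °C: 0.02239×2090×(0 − (-9.55)) = 446.89; latent heat to melt: 0.02239×334000 = 7478.3; meltwater 0→T: 0.02239×4180×T = 93.59 T; water cools: 1.078×4180×(T − 47.52) = 4506(T − 47.52)
4599.6 T = 214127 − 7925.2 = 206202
T ≈ 44.83 °C. Since T > 0 °C, the all-ice-melts assumption holds.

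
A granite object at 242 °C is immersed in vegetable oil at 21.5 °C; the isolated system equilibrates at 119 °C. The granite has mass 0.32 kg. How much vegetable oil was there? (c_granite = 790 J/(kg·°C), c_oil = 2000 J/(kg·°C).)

m ≈ 0.159 kg

Heat gained plus heat lost sum to zero:
0.32·790·(119 − 242) + m·2000·(119 − 21.5) = 0
195000 m = 31094
m = 31094/195000 ≈ 0.1595 kg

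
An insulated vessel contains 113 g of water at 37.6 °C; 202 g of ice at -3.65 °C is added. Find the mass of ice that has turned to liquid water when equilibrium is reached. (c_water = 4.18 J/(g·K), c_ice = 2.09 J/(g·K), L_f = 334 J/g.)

m_melted ≈ 48.6 g

Heat available from the water dropping to 0 °C: 113×4.18×37.6 = 17760 J.
Of that, 202×2.09×3.65 = 1541 J goes to bring the ice to 0 °C, leaving 16219 J.
Melting all 202 g of ice would need 202×334 = 67468 J.
16219 J < 67468 J, so only part of the ice melts and the system sits at 0 °C.
Mass melted = 16219/334 ≈ 48.56 g.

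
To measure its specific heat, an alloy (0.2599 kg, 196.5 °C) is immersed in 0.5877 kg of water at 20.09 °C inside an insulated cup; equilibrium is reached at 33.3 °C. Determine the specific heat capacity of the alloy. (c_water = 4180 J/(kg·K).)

Setting the total heat transfer to zero:
0.2599·c·(33.3 − 196.5) + 0.5877·4180·(33.3 − 20.09) = 0
-42.42 c = -32452
c = -32452/-42.42 ≈ 765.1 J/(kg·K)

c ≈ 765 J/(kg·K)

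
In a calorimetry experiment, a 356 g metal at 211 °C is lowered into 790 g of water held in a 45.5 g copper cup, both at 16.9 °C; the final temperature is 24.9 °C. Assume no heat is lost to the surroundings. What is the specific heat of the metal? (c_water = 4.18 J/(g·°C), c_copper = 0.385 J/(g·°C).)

c ≈ 0.401 J/(g·°C)

Heat gained plus heat lost sum to zero:
356·c·(24.9 − 211) + 790·4.18·(24.9 − 16.9) + 45.5·0.385·(24.9 − 16.9) = 0
-66252 c = -26558
c = -26558/-66252 ≈ 0.4009 J/(g·°C)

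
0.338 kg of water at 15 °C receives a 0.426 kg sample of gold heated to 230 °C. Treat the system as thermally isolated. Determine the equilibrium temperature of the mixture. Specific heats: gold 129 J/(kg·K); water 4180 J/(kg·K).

T_f = Σ m_i c_i T_i / Σ m_i c_i:
T_f = (54.95×230 + 1412.8×15) / (54.95 + 1412.8)
    = 33832 / 1467.8 ≈ 23.05 °C

T_f ≈ 23.0 °C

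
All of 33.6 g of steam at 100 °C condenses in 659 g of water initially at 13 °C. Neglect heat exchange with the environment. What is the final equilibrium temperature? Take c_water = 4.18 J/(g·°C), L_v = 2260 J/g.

T_f ≈ 43.5 °C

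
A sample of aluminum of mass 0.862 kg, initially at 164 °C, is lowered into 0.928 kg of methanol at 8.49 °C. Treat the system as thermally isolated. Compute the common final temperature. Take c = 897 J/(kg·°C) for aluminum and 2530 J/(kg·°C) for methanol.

Let T be the final temperature. ΣQ_i = 0:
0.862*897*(T − 164) + 0.928*2530*(T − 8.49) = 0
3121.1 T = 146740
T = 146740/3121.1 ≈ 47.02 °C

T_f ≈ 47.0 °C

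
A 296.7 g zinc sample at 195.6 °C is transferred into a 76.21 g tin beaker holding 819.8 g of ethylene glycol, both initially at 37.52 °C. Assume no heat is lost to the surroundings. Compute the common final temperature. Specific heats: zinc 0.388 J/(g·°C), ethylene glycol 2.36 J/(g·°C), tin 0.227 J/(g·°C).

T_f ≈ 46.3 °C

T_f = Σ m_i c_i T_i / Σ m_i c_i:
T_f = (115.12*195.6 + 1934.7*37.52 + 17.3*37.52) / (115.12 + 1934.7 + 17.3)
    = 95757 / 2067.1 ≈ 46.32 °C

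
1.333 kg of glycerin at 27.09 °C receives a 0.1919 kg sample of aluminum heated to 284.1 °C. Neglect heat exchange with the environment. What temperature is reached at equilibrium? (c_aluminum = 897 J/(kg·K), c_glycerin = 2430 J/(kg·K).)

Net heat exchanged in the isolated system is zero:
0.1919·897·(T − 284.1) + 1.333·2430·(T − 27.09) = 0
172.13(T − 284.1) + 3239.2(T − 27.09) = 0
3411.3 T = 136653
T = 136653/3411.3 ≈ 40.06 °C

T_f ≈ 40.1 °C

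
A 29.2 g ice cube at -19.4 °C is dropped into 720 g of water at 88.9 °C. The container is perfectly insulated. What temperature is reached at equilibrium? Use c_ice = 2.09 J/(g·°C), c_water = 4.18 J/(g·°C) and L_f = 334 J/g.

T_f ≈ 81.9 °C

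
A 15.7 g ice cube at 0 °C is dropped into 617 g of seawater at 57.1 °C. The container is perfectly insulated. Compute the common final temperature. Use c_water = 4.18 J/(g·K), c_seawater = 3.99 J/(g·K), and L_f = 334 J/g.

Setting the total heat transfer to zero:
latent heat to melt: 15.7·334 = 5243.8
  meltwater 0→T: 15.7·4.18·T = 65.63 T
  seawater: 2461.8(T − 57.1)
2527.5 T = 140570 − 5243.8 = 135327
T ≈ 53.54 °C. Since T > 0 °C, the all-ice-melts assumption holds.

T_f ≈ 53.5 °C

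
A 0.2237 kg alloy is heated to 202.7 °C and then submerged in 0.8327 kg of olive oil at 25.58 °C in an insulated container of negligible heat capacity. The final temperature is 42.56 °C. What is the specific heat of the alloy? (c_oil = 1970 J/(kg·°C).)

c ≈ 778 J/(kg·°C)

Conservation of energy gives ΣQ = 0:
0.2237×c×(42.56 − 202.7) + 0.8327×1970×(42.56 − 25.58) = 0
-35.82 c = -27854
c = -27854/-35.82 ≈ 777.5 J/(kg·°C)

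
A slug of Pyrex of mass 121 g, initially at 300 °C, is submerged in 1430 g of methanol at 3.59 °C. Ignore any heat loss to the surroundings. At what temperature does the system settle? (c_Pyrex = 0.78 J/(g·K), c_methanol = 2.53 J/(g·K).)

Net heat exchanged in the isolated system is zero:
121·0.78·(T − 300) + 1430·2.53·(T − 3.59) = 0
3712.3 T = 41302
T = 41302 / 3712.3 = 11.1 °C

T_f ≈ 11.1 °C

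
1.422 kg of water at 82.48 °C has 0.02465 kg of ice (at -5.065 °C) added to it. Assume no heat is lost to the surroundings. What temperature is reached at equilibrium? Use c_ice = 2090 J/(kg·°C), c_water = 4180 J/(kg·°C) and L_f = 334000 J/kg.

T_f ≈ 79.7 °C

Conservation of energy gives ΣQ = 0:
ice -5.065→0 °C: 0.02465×2090×5.065 = 260.94; fusion: m_ice L_f = 0.02465×334000 = 8233.1; meltwater 0→T: 0.02465×4180×T = 103.04 T; water cools: 1.422×4180×(T − 82.48) = 5944(T − 82.48)
6047 T = 490258 − 8494 = 481764
T ≈ 79.67 °C (positive, so assuming full melt was valid).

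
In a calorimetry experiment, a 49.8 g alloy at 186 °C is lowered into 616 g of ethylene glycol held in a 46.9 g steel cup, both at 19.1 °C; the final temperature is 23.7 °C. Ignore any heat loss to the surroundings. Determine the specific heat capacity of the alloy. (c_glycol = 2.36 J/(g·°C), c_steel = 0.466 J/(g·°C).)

Setting the total heat transfer to zero:
49.8×c×(23.7 − 186) + 616×2.36×(23.7 − 19.1) + 46.9×0.466×(23.7 − 19.1) = 0
-8082.5 c = -6787.8
c = -6787.8/-8082.5 ≈ 0.8398 J/(g·°C)

c ≈ 0.84 J/(g·°C)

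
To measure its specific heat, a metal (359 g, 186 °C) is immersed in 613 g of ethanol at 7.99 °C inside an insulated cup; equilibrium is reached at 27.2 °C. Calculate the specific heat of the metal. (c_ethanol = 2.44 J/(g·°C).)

c ≈ 0.504 J/(g·°C)

m_s c (T_s − T_f) = m_ethanol c_ethanol (T_f − T_0):
359×c×(186 − 27.2) = 613×2.44×(27.2 − 7.99)
57009 c = 28733  ⇒  c ≈ 0.504 J/(g·°C)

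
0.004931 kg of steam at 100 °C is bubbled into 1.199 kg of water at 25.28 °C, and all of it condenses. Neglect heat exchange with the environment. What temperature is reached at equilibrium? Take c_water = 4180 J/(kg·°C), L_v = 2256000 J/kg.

T_f ≈ 27.8 °C

Taking heat into each body as positive, Σ m c ΔT = 0:
steam→water at 100 °C releases m L_v = 0.004931·2256000 = 11124
  condensate cools 100→T: 0.004931·4180·(T − 100) = 20.61(T − 100)
  original water: 5011.8(T − 25.28)
5032.4 T = 11124 + 2061.2 + 126699 = 139884
T ≈ 27.80 °C — below 100 °C, confirming all the steam condensed.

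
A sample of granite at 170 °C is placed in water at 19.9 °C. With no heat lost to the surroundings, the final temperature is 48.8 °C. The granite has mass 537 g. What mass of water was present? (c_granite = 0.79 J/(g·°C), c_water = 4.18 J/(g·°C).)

m ≈ 426 g

Conservation of energy gives ΣQ = 0:
537×0.79×(48.8 − 170) + m×4.18×(48.8 − 19.9) = 0
120.8 m = 51417
m = 51417/120.8 ≈ 425.6 g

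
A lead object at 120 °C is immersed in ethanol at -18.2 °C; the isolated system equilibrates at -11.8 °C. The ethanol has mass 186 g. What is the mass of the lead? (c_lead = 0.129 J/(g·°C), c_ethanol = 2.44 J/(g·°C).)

m ≈ 171 g

Heat lost by the lead = heat gained by the ethanol:
m×0.129×(120 − -11.8) = 186×2.44×(-11.8 − (-18.2))
17 m = 2904.6  ⇒  m ≈ 170.8 g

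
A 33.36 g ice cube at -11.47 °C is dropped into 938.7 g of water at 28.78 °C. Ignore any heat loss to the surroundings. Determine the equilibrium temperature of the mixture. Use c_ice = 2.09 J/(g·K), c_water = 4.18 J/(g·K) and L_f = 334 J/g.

T_f ≈ 24.9 °C

Sum of m c ΔT and latent-heat terms is zero:
warm ice to 0 °C: 33.36×2.09×(0 − (-11.47)) = 799.72
  latent heat to melt: 33.36×334 = 11142
  warm the meltwater: 139.44 T
  water cools: 938.7×4.18×(T − 28.78) = 3923.8(T − 28.78)
4063.2 T = 112926 − 11942 = 100984
T ≈ 24.85 °C. Since T > 0 °C, the all-ice-melts assumption holds.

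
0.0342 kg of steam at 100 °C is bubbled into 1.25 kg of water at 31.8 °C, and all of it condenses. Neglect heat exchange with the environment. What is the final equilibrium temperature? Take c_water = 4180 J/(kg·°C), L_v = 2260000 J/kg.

T_f ≈ 48.0 °C

Taking heat into each body as positive, Σ m c ΔT = 0:
steam→water at 100 °C releases m L_v = 0.0342·2260000 = 77292
  condensate cools 100→T: 0.0342·4180·(T − 100) = 142.96(T − 100)
  original water: 5225(T − 31.8)
5368 T = 77292 + 14296 + 166155 = 257743
T ≈ 48.02 °C — below 100 °C, confirming all the steam condensed.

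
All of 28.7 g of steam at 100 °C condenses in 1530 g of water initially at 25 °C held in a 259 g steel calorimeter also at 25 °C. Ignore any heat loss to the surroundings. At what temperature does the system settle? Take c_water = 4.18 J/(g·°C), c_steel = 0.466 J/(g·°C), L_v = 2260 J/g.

T_f ≈ 36.1 °C

Conservation of energy gives ΣQ = 0:
condense steam: −28.7×2260 = −64862; condensate cools 100→T: 28.7×4.18×(T − 100) = 119.97(T − 100); water warms: 1530×4.18×(T − 25) = 6395.4(T − 25); cup: 120.69(T − 25)
6636.1 T = 64862 + 11997 + 162902 = 239761
T ≈ 36.13 °C — below 100 °C, confirming all the steam condensed.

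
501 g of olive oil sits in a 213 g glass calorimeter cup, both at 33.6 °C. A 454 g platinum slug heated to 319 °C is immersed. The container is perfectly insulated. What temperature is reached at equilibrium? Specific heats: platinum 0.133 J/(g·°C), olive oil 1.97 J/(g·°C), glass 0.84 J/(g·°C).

Heat gained plus heat lost sum to zero:
454·0.133·(T − 319) + 501·1.97·(T − 33.6) + 213·0.84·(T − 33.6) = 0
1226.3 T = 58436
T = 58436 / 1226.3 = 47.7 °C

T_f ≈ 47.7 °C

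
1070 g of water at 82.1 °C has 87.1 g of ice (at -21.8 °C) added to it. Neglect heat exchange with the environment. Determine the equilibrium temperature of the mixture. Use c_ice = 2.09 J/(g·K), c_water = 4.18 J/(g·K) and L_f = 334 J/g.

T_f ≈ 69.1 °C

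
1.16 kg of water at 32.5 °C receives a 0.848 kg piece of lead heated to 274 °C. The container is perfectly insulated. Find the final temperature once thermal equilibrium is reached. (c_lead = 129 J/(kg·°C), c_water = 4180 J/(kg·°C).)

Net heat exchanged in the isolated system is zero:
0.848·129·(T − 274) + 1.16·4180·(T − 32.5) = 0
109.39(T − 274) + 4848.8(T − 32.5) = 0
(109.39 + 4848.8) T = 109.39·274 + 4848.8·32.5
T ≈ 37.83 °C

T_f ≈ 37.8 °C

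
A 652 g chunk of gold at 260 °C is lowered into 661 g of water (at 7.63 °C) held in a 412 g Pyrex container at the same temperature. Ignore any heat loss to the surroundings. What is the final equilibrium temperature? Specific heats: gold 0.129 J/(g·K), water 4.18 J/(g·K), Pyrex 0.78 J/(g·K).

Let T be the final temperature. ΣQ_i = 0:
652·0.129·(T − 260) + 661·4.18·(T − 7.63) + 412·0.78·(T − 7.63) = 0
84.11(T − 260) + 2763(T − 7.63) + 321.36(T − 7.63) = 0
3168.4 T = 45402
T = 45402/3168.4 ≈ 14.33 °C

T_f ≈ 14.3 °C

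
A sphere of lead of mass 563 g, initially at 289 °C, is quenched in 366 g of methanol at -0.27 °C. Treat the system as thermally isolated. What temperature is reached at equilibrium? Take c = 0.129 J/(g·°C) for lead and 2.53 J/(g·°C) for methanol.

Setting the total heat transfer to zero:
563*0.129*(T − 289) + 366*2.53*(T − (-0.27)) = 0
998.61 T = 20739
T = 20739/998.61 ≈ 20.77 °C

T_f ≈ 20.8 °C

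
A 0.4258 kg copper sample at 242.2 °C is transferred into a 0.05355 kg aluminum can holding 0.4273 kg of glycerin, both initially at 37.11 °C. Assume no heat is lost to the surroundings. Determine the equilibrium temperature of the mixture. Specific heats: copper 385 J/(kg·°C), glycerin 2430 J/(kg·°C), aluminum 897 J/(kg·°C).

T_f ≈ 64.0 °C

Conservation of energy gives ΣQ = 0:
0.4258*385*(T − 242.2) + 0.4273*2430*(T − 37.11) + 0.05355*897*(T − 37.11) = 0
163.93(T − 242.2) + 1038.3(T − 37.11) + 48.03(T − 37.11) = 0
1250.3 T = 80020
T ≈ 64.00 °C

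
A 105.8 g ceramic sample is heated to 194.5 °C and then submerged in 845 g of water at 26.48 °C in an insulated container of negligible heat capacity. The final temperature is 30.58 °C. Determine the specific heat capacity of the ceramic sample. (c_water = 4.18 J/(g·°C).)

m_s c (T_s − T_f) = m_water c_water (T_f − T_0):
105.8×c×(194.5 − 30.58) = 845×4.18×(30.58 − 26.48)
17343 c = 14482  ⇒  c ≈ 0.835 J/(g·°C)

c ≈ 0.835 J/(g·°C)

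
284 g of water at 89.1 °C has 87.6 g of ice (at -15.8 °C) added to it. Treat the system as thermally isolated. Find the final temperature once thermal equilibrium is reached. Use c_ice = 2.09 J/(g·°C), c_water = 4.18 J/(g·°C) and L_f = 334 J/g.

T_f ≈ 47.4 °C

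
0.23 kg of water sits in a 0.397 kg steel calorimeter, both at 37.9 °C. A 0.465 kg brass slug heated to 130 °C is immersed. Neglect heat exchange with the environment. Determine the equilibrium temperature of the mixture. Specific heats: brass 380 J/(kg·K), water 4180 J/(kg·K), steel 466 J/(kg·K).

T_f ≈ 50.2 °C

T_f is the heat-capacity-weighted average of the initial temperatures:
T_f = (176.7*130 + 961.4*37.9 + 185*37.9) / (176.7 + 961.4 + 185)
    = 66420 / 1323.1 ≈ 50.20 °C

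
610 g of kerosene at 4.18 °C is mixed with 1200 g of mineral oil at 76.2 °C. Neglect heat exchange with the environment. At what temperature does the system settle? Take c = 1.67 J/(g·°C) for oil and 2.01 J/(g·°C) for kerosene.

Energy conservation, ΣQ = 0:
1200×1.67×(T − 76.2) + 610×2.01×(T − 4.18) = 0
(2004 + 1226.1) T = 2004×76.2 + 1226.1×4.18
T = 157830/3230.1 ≈ 48.86 °C

T_f ≈ 48.9 °C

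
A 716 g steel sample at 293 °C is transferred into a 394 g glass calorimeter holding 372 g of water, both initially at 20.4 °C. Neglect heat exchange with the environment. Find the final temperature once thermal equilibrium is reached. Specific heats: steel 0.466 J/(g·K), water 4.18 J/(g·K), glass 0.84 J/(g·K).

Net heat exchanged in the isolated system is zero:
716×0.466×(T − 293) + 372×4.18×(T − 20.4) + 394×0.84×(T − 20.4) = 0
2219.6 T = 136234
T = 136234/2219.6 ≈ 61.38 °C

T_f ≈ 61.4 °C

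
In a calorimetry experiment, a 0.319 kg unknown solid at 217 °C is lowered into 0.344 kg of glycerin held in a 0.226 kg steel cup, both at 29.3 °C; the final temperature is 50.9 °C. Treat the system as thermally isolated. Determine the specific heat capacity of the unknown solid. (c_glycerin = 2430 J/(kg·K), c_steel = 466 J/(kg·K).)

c ≈ 384 J/(kg·K)

Setting the total heat transfer to zero:
0.319×c×(50.9 − 217) + 0.344×2430×(50.9 − 29.3) + 0.226×466×(50.9 − 29.3) = 0
-52.99 c = -20331
c = -20331/-52.99 ≈ 383.7 J/(kg·K)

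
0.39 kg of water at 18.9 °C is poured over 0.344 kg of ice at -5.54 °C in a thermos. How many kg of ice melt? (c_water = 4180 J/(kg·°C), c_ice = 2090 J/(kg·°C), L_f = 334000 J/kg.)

m_melted ≈ 0.0803 kg

Water can give up m c ΔT = 0.39·4180·18.9 = 30811 J before reaching 0 °C.
Of that, 0.344·2090·5.54 = 3983 J goes to bring the ice to 0 °C, leaving 26828 J.
To melt every bit of ice: 0.344·334000 = 114896 J.
That's not enough to melt it all — equilibrium is at 0 °C with ice remaining.
Mass melted = 26828/334000 ≈ 0.08032 kg.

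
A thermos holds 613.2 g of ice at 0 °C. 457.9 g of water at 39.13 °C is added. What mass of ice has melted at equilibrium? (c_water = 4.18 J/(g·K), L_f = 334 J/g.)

Heat available from the water dropping to 0 °C: 457.9×4.18×39.13 = 74896 J.
Melting all 613.2 g of ice would need 613.2×334 = 204809 J.
Since 74896 < 204809 J, not all the ice melts; equilibrium is at 0 °C.
m_melt = 74896 / L_f = 224.2 g.

m_melted ≈ 224 g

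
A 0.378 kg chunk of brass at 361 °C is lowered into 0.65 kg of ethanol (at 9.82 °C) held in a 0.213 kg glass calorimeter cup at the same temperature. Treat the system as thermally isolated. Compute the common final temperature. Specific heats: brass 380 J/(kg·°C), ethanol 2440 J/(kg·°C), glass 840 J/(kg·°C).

Conservation of energy gives ΣQ = 0:
0.378×380×(T − 361) + 0.65×2440×(T − 9.82) + 0.213×840×(T − 9.82) = 0
143.64(T − 361) + 1586(T − 9.82) + 178.92(T − 9.82) = 0
1908.6 T = 69186
T = 69186 / 1908.6 = 36.3 °C

T_f ≈ 36.3 °C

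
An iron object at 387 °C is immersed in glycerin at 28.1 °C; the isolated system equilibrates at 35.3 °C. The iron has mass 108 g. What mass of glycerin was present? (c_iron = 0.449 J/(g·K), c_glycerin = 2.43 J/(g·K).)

m ≈ 975 g

Heat lost by the iron = heat gained by the glycerin:
108×0.449×(387 − 35.3) = m×2.43×(35.3 − 28.1)
17.5 m = 17055  ⇒  m ≈ 974.8 g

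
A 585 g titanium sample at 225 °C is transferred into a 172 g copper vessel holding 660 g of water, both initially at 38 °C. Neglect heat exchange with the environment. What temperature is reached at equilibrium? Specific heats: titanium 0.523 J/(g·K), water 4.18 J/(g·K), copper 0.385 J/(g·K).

Conservation of energy gives ΣQ = 0:
585×0.523×(T − 225) + 660×4.18×(T − 38) + 172×0.385×(T − 38) = 0
(305.95 + 2758.8 + 66.22) T = 305.95×225 + 2758.8×38 + 66.22×38
T = 176191 / 3131 = 56.3 °C

T_f ≈ 56.3 °C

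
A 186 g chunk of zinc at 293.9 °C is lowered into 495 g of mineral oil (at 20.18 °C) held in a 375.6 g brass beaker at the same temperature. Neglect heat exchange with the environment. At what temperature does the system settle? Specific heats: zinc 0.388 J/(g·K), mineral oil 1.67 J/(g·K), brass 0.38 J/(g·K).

T_f is the heat-capacity-weighted average of the initial temperatures:
T_f = (72.17×293.9 + 826.65×20.18 + 142.73×20.18) / (72.17 + 826.65 + 142.73)
    = 40772 / 1041.5 ≈ 39.15 °C

T_f ≈ 39.1 °C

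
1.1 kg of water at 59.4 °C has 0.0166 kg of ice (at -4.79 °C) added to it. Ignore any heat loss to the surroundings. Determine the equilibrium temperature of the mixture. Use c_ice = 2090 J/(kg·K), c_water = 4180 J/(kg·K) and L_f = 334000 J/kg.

T_f ≈ 57.3 °C

Energy conservation, ΣQ = 0:
warm ice to 0 °C: 0.0166·2090·(0 − (-4.79)) = 166.18; melt ice: 0.0166·334000 = 5544.4; warm the meltwater: 69.39 T; water cools: 1.1·4180·(T − 59.4) = 4598(T − 59.4)
4667.4 T = 273121 − 5710.6 = 267411
T ≈ 57.29 °C — above 0 °C, consistent with complete melting.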